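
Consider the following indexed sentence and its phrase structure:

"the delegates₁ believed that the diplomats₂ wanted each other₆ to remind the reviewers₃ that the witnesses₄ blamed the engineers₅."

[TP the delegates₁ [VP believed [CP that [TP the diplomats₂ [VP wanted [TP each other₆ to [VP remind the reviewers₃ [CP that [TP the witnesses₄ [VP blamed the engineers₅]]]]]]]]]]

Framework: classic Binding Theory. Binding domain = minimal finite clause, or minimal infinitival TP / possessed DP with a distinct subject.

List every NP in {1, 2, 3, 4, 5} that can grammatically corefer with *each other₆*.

*each other* is an anaphor, so Principle A applies: it must be bound in its binding domain.
Binding domain of *each other₆*: the embedded TP, whose subject is the diplomats₂.
*the delegates₁* c-commands the anaphor but is outside its binding domain → cannot satisfy Principle A.
*the diplomats₂* c-commands the anaphor within its binding domain → licit binder.
*the reviewers₃* does not c-command the anaphor → cannot bind it.
*the witnesses₄* does not c-command the anaphor → cannot bind it.
*the engineers₅* does not c-command the anaphor → cannot bind it.

{2}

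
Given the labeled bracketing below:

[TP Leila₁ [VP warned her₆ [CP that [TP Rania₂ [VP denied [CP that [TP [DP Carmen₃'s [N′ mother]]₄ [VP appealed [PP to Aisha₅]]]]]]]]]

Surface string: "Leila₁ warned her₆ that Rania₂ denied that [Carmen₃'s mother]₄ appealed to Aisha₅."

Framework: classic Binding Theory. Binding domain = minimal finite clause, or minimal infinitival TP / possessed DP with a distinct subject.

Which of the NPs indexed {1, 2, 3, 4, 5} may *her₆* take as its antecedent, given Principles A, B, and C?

none

*her* is a pronoun, so Principle B applies: it must be free in its binding domain.
Binding domain of *her₆*: the matrix TP, whose subject is Leila₁.
*Leila₁* c-commands the pronoun within its binding domain → coindexation would violate Principle B.
*Rania₂*: the pronoun c-commands this R-expression → coindexation would violate Principle C on *Rania₂*.
*Carmen₃*: the pronoun c-commands this R-expression → coindexation would violate Principle C on *Carmen₃*.
*[Carmen₃'s mother]₄*: the pronoun c-commands this R-expression → coindexation would violate Principle C on *[Carmen₃'s mother]₄*.
*Aisha₅*: the pronoun c-commands this R-expression → coindexation would violate Principle C on *Aisha₅*.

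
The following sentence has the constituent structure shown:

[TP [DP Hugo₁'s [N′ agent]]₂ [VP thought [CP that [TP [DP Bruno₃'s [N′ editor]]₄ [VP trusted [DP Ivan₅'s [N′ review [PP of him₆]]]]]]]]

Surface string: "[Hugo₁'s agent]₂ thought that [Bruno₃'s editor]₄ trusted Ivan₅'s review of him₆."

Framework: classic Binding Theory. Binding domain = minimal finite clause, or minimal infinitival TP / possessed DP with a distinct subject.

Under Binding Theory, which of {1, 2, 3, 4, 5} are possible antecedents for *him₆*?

{1, 2, 3, 4}

*him* is a pronoun, so Principle B applies: it must be free in its binding domain.
Binding domain of *him₆*: the possessed DP, whose subject is Ivan₅.
*Hugo₁* and the pronoun do not c-command one another → neither Principle B nor Principle C is at stake; coindexation permitted.
*[Hugo₁'s agent]₂* c-commands the pronoun but from outside its binding domain, and is not c-commanded by it → coindexation permitted.
*Bruno₃* and the pronoun do not c-command one another → neither Principle B nor Principle C is at stake; coindexation permitted.
*[Bruno₃'s editor]₄* c-commands the pronoun but from outside its binding domain, and is not c-commanded by it → coindexation permitted.
*Ivan₅* c-commands the pronoun within its binding domain → coindexation would violate Principle B.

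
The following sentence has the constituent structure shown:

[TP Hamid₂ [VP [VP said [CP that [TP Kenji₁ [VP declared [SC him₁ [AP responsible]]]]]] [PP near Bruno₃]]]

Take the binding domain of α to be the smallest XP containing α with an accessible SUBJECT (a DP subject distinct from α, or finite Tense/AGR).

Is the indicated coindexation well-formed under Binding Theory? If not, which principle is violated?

The two coindexed NPs are *Kenji₁* and *him₁*.
*him₁* is a pronoun. Its binding domain is the embedded TP, whose subject is Kenji₁.
*Kenji₁* c-commands it within that domain and carries the same index.
The pronoun is locally bound → Principle B violation.

Principle B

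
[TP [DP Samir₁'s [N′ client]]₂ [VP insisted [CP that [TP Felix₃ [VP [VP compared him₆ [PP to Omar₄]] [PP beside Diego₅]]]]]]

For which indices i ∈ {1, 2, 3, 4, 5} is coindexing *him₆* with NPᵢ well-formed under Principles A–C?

{1, 2, 5}

*him* is a pronoun, so Principle B applies: it must be free in its binding domain.
Binding domain of *him₆*: the embedded TP, whose subject is Felix₃.
*Samir₁* and the pronoun do not c-command one another → neither Principle B nor Principle C is at stake; coindexation permitted.
*[Samir₁'s client]₂* c-commands the pronoun but from outside its binding domain, and is not c-commanded by it → coindexation permitted.
*Felix₃* c-commands the pronoun within its binding domain → coindexation would violate Principle B.
*Omar₄*: the pronoun c-commands this R-expression → coindexation would violate Principle C on *Omar₄*.
*Diego₅* and the pronoun do not c-command one another → neither Principle B nor Principle C is at stake; coindexation permitted.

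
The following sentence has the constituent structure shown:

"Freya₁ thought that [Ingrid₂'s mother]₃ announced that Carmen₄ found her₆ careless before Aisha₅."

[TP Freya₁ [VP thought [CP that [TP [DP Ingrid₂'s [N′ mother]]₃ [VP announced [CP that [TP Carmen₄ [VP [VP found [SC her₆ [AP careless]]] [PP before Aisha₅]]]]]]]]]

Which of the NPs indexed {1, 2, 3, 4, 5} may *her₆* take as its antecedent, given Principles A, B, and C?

{1, 2, 3, 5}

*her* is a pronoun, so Principle B applies: it must be free in its binding domain.
Binding domain of *her₆*: the embedded TP, whose subject is Carmen₄.
*Freya₁* c-commands the pronoun but from outside its binding domain, and is not c-commanded by it → coindexation permitted.
*Ingrid₂* and the pronoun do not c-command one another → neither Principle B nor Principle C is at stake; coindexation permitted.
*[Ingrid₂'s mother]₃* c-commands the pronoun but from outside its binding domain, and is not c-commanded by it → coindexation permitted.
*Carmen₄* c-commands the pronoun within its binding domain → coindexation would violate Principle B.
*Aisha₅* and the pronoun do not c-command one another → neither Principle B nor Principle C is at stake; coindexation permitted.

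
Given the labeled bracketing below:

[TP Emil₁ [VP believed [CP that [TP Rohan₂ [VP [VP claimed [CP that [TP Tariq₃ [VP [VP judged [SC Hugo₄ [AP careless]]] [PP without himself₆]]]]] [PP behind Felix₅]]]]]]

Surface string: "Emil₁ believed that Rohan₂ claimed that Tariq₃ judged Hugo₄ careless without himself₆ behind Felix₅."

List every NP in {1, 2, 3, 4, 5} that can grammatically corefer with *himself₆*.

{3}

*himself* is an anaphor, so Principle A applies: it must be bound in its binding domain.
Binding domain of *himself₆*: the embedded TP, whose subject is Tariq₃.
*Emil₁* c-commands the anaphor but is outside its binding domain → cannot satisfy Principle A.
*Rohan₂* c-commands the anaphor but is outside its binding domain → cannot satisfy Principle A.
*Tariq₃* c-commands the anaphor within its binding domain → licit binder.
*Hugo₄* does not c-command the anaphor → cannot bind it.
*Felix₅* does not c-command the anaphor → cannot bind it.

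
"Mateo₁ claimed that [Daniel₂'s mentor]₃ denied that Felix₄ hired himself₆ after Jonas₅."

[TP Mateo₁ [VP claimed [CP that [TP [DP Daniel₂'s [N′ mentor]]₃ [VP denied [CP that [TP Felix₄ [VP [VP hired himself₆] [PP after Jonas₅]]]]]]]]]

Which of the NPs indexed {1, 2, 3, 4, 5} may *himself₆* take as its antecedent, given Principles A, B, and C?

{4}

*himself* is an anaphor, so Principle A applies: it must be bound in its binding domain.
Binding domain of *himself₆*: the embedded TP, whose subject is Felix₄.
*Mateo₁* c-commands the anaphor but is outside its binding domain → cannot satisfy Principle A.
*Daniel₂* does not c-command the anaphor → cannot bind it.
*[Daniel₂'s mentor]₃* c-commands the anaphor but is outside its binding domain → cannot satisfy Principle A.
*Felix₄* c-commands the anaphor within its binding domain → licit binder.
*Jonas₅* does not c-command the anaphor → cannot bind it.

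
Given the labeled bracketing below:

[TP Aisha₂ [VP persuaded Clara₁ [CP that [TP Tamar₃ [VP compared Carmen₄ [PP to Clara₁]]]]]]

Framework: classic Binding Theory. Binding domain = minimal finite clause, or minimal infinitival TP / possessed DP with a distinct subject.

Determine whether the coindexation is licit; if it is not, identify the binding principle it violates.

The two coindexed NPs are *Clara₁* (the higher occurrence) and *Clara₁* (the lower occurrence).
*Clara₁* (the lower occurrence) is an R-expression. Principle C requires it to be free everywhere.
*Clara₁* (the higher occurrence) c-commands it and carries the same index.
The R-expression is bound → Principle C violation.

Principle C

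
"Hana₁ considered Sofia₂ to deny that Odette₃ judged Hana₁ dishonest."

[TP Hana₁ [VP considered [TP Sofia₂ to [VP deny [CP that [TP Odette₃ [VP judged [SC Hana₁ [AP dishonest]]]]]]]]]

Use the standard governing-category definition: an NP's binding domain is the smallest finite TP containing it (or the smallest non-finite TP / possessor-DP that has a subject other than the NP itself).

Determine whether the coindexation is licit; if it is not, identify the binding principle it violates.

Principle C

The two coindexed NPs are *Hana₁* (the higher occurrence) and *Hana₁* (the lower occurrence).
*Hana₁* (the lower occurrence) is an R-expression. Principle C requires it to be free everywhere.
*Hana₁* (the higher occurrence) c-commands it and carries the same index.
The R-expression is bound → Principle C violation.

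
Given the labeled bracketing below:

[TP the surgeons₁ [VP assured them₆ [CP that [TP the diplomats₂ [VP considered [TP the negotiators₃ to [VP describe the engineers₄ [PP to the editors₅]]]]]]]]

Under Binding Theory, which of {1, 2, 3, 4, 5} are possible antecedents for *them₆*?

none

*them* is a pronoun, so Principle B applies: it must be free in its binding domain.
Binding domain of *them₆*: the matrix TP, whose subject is the surgeons₁.
*the surgeons₁* c-commands the pronoun within its binding domain → coindexation would violate Principle B.
*the diplomats₂*: the pronoun c-commands this R-expression → coindexation would violate Principle C on *the diplomats₂*.
*the negotiators₃*: the pronoun c-commands this R-expression → coindexation would violate Principle C on *the negotiators₃*.
*the engineers₄*: the pronoun c-commands this R-expression → coindexation would violate Principle C on *the engineers₄*.
*the editors₅*: the pronoun c-commands this R-expression → coindexation would violate Principle C on *the editors₅*.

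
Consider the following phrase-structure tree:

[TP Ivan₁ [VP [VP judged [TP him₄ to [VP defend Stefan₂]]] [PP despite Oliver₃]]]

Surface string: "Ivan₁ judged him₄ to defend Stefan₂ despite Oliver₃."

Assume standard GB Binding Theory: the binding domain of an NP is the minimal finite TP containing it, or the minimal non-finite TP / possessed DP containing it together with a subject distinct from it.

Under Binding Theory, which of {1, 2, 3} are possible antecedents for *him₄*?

{3}

*him* is a pronoun, so Principle B applies: it must be free in its binding domain.
Binding domain of *him₄*: the matrix TP, whose subject is Ivan₁.
*Ivan₁* c-commands the pronoun within its binding domain → coindexation would violate Principle B.
*Stefan₂*: the pronoun c-commands this R-expression → coindexation would violate Principle C on *Stefan₂*.
*Oliver₃* and the pronoun do not c-command one another → neither Principle B nor Principle C is at stake; coindexation permitted.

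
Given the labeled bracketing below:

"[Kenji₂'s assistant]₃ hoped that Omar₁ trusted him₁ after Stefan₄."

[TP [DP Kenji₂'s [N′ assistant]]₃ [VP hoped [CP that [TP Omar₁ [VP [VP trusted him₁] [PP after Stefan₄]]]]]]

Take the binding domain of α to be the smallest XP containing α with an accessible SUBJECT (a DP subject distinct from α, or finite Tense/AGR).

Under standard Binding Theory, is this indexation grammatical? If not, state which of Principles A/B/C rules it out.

The two coindexed NPs are *Omar₁* and *him₁*.
*him₁* is a pronoun. Its binding domain is the embedded TP, whose subject is Omar₁.
*Omar₁* c-commands it within that domain and carries the same index.
The pronoun is locally bound → Principle B violation.

Principle B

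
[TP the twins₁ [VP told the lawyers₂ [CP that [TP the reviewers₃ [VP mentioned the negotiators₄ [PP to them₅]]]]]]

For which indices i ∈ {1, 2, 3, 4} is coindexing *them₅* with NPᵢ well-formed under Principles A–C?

*them* is a pronoun, so Principle B applies: it must be free in its binding domain.
Binding domain of *them₅*: the embedded TP, whose subject is the reviewers₃.
*the twins₁* c-commands the pronoun but from outside its binding domain, and is not c-commanded by it → coindexation permitted.
*the lawyers₂* c-commands the pronoun but from outside its binding domain, and is not c-commanded by it → coindexation permitted.
*the reviewers₃* c-commands the pronoun within its binding domain → coindexation would violate Principle B.
*the negotiators₄* c-commands the pronoun within its binding domain → coindexation would violate Principle B.

{1, 2}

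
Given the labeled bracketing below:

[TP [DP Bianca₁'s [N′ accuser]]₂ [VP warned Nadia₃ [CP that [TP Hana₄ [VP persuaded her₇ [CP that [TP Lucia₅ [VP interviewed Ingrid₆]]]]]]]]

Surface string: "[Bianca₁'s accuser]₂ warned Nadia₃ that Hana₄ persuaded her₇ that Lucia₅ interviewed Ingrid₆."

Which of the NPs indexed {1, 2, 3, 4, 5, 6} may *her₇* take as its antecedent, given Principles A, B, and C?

*her* is a pronoun, so Principle B applies: it must be free in its binding domain.
Binding domain of *her₇*: the embedded TP, whose subject is Hana₄.
*Bianca₁* and the pronoun do not c-command one another → neither Principle B nor Principle C is at stake; coindexation permitted.
*[Bianca₁'s accuser]₂* c-commands the pronoun but from outside its binding domain, and is not c-commanded by it → coindexation permitted.
*Nadia₃* c-commands the pronoun but from outside its binding domain, and is not c-commanded by it → coindexation permitted.
*Hana₄* c-commands the pronoun within its binding domain → coindexation would violate Principle B.
*Lucia₅*: the pronoun c-commands this R-expression → coindexation would violate Principle C on *Lucia₅*.
*Ingrid₆*: the pronoun c-commands this R-expression → coindexation would violate Principle C on *Ingrid₆*.

{1, 2, 3}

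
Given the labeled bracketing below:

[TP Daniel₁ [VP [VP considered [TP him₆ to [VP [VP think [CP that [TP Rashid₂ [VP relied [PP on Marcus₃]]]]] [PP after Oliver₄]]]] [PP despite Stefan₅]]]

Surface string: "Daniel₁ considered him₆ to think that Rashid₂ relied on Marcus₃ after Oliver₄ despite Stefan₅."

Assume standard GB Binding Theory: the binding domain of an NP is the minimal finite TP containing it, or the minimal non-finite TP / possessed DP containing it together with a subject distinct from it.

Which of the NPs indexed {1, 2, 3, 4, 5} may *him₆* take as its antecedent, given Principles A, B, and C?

*him* is a pronoun, so Principle B applies: it must be free in its binding domain.
Binding domain of *him₆*: the matrix TP, whose subject is Daniel₁.
*Daniel₁* c-commands the pronoun within its binding domain → coindexation would violate Principle B.
*Rashid₂*: the pronoun c-commands this R-expression → coindexation would violate Principle C on *Rashid₂*.
*Marcus₃*: the pronoun c-commands this R-expression → coindexation would violate Principle C on *Marcus₃*.
*Oliver₄*: the pronoun c-commands this R-expression → coindexation would violate Principle C on *Oliver₄*.
*Stefan₅* and the pronoun do not c-command one another → neither Principle B nor Principle C is at stake; coindexation permitted.

{5}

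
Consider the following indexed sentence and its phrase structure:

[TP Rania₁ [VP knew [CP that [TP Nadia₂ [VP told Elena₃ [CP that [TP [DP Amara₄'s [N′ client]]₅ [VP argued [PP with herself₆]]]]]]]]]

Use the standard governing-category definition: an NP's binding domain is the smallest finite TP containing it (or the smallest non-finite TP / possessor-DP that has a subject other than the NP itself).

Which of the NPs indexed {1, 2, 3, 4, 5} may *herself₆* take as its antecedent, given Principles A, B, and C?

{5}

*herself* is an anaphor, so Principle A applies: it must be bound in its binding domain.
Binding domain of *herself₆*: the embedded TP, whose subject is [Amara₄'s client]₅.
*Rania₁* c-commands the anaphor but is outside its binding domain → cannot satisfy Principle A.
*Nadia₂* c-commands the anaphor but is outside its binding domain → cannot satisfy Principle A.
*Elena₃* c-commands the anaphor but is outside its binding domain → cannot satisfy Principle A.
*Amara₄* does not c-command the anaphor → cannot bind it.
*[Amara₄'s client]₅* c-commands the anaphor within its binding domain → licit binder.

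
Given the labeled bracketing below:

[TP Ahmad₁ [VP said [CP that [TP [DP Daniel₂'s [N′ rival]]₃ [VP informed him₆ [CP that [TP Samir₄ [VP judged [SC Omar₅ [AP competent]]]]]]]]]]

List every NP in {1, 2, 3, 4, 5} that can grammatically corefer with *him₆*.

{1, 2}

*him* is a pronoun, so Principle B applies: it must be free in its binding domain.
Binding domain of *him₆*: the embedded TP, whose subject is [Daniel₂'s rival]₃.
*Ahmad₁* c-commands the pronoun but from outside its binding domain, and is not c-commanded by it → coindexation permitted.
*Daniel₂* and the pronoun do not c-command one another → neither Principle B nor Principle C is at stake; coindexation permitted.
*[Daniel₂'s rival]₃* c-commands the pronoun within its binding domain → coindexation would violate Principle B.
*Samir₄*: the pronoun c-commands this R-expression → coindexation would violate Principle C on *Samir₄*.
*Omar₅*: the pronoun c-commands this R-expression → coindexation would violate Principle C on *Omar₅*.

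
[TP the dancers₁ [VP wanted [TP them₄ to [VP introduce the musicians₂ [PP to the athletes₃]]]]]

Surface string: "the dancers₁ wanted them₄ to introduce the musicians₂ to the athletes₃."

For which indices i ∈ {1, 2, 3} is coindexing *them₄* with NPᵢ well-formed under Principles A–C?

*them* is a pronoun, so Principle B applies: it must be free in its binding domain.
Binding domain of *them₄*: the matrix TP, whose subject is the dancers₁.
*the dancers₁* c-commands the pronoun within its binding domain → coindexation would violate Principle B.
*the musicians₂*: the pronoun c-commands this R-expression → coindexation would violate Principle C on *the musicians₂*.
*the athletes₃*: the pronoun c-commands this R-expression → coindexation would violate Principle C on *the athletes₃*.

none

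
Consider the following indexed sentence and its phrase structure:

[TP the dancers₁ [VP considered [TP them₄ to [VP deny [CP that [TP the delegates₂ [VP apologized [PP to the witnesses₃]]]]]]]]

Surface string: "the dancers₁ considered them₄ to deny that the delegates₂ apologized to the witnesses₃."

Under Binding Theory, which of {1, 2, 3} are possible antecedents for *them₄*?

*them* is a pronoun, so Principle B applies: it must be free in its binding domain.
Binding domain of *them₄*: the matrix TP, whose subject is the dancers₁.
*the dancers₁* c-commands the pronoun within its binding domain → coindexation would violate Principle B.
*the delegates₂*: the pronoun c-commands this R-expression → coindexation would violate Principle C on *the delegates₂*.
*the witnesses₃*: the pronoun c-commands this R-expression → coindexation would violate Principle C on *the witnesses₃*.

none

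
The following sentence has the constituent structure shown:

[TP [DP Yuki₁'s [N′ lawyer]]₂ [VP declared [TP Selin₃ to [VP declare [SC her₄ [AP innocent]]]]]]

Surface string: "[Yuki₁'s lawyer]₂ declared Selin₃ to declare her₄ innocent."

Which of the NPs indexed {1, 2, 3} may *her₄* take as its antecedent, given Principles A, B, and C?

*her* is a pronoun, so Principle B applies: it must be free in its binding domain.
Binding domain of *her₄*: the embedded TP, whose subject is Selin₃.
*Yuki₁* and the pronoun do not c-command one another → neither Principle B nor Principle C is at stake; coindexation permitted.
*[Yuki₁'s lawyer]₂* c-commands the pronoun but from outside its binding domain, and is not c-commanded by it → coindexation permitted.
*Selin₃* c-commands the pronoun within its binding domain → coindexation would violate Principle B.

{1, 2}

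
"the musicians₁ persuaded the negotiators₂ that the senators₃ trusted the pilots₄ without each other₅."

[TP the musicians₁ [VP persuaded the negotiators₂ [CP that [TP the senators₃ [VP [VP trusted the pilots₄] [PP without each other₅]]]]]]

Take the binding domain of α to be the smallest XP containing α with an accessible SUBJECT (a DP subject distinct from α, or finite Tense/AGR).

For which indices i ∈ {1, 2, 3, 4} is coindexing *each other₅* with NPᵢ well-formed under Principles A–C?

*each other* is an anaphor, so Principle A applies: it must be bound in its binding domain.
Binding domain of *each other₅*: the embedded TP, whose subject is the senators₃.
*the musicians₁* c-commands the anaphor but is outside its binding domain → cannot satisfy Principle A.
*the negotiators₂* c-commands the anaphor but is outside its binding domain → cannot satisfy Principle A.
*the senators₃* c-commands the anaphor within its binding domain → licit binder.
*the pilots₄* does not c-command the anaphor → cannot bind it.

{3}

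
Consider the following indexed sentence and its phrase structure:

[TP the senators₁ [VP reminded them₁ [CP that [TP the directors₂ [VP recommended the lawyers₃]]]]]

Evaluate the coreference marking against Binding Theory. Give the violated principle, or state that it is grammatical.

Principle B

The two coindexed NPs are *the senators₁* and *them₁*.
*them₁* is a pronoun. Its binding domain is the matrix TP, whose subject is the senators₁.
*the senators₁* c-commands it within that domain and carries the same index.
The pronoun is locally bound → Principle B violation.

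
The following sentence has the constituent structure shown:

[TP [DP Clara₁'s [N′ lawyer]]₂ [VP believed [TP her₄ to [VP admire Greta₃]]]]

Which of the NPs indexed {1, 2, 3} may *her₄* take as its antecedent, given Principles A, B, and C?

*her* is a pronoun, so Principle B applies: it must be free in its binding domain.
Binding domain of *her₄*: the matrix TP, whose subject is [Clara₁'s lawyer]₂.
*Clara₁* and the pronoun do not c-command one another → neither Principle B nor Principle C is at stake; coindexation permitted.
*[Clara₁'s lawyer]₂* c-commands the pronoun within its binding domain → coindexation would violate Principle B.
*Greta₃*: the pronoun c-commands this R-expression → coindexation would violate Principle C on *Greta₃*.

{1}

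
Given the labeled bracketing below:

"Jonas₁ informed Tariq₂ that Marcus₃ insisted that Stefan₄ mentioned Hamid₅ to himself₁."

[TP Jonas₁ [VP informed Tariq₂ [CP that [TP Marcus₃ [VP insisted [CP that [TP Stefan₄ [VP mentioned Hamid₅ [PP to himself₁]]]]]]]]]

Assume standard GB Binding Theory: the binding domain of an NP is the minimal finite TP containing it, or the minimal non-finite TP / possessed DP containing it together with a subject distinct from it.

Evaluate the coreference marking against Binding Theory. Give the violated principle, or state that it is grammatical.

The two coindexed NPs are *Jonas₁* and *himself₁*.
*himself₁* is an anaphor. Principle A requires it to be bound within its binding domain — the embedded TP, whose subject is Stefan₄.
Within that domain it is c-commanded by *Stefan₄*, *Hamid₅*, none of which share its index.
*Jonas₁* does c-command the anaphor, but from outside its binding domain.
The anaphor is unbound in its domain → Principle A violation.

Principle A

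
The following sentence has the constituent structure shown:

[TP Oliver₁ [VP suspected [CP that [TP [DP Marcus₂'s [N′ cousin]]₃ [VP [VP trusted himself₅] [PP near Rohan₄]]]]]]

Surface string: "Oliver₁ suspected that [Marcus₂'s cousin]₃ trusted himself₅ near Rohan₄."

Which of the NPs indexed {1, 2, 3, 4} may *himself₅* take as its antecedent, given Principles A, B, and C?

*himself* is an anaphor, so Principle A applies: it must be bound in its binding domain.
Binding domain of *himself₅*: the embedded TP, whose subject is [Marcus₂'s cousin]₃.
*Oliver₁* c-commands the anaphor but is outside its binding domain → cannot satisfy Principle A.
*Marcus₂* does not c-command the anaphor → cannot bind it.
*[Marcus₂'s cousin]₃* c-commands the anaphor within its binding domain → licit binder.
*Rohan₄* does not c-command the anaphor → cannot bind it.

{3}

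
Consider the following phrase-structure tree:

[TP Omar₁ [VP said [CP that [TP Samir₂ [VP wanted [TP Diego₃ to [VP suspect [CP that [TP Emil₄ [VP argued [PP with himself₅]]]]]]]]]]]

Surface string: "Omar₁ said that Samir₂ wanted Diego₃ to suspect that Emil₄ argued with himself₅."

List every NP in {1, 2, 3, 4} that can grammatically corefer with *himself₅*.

{4}

*himself* is an anaphor, so Principle A applies: it must be bound in its binding domain.
Binding domain of *himself₅*: the embedded TP, whose subject is Emil₄.
*Omar₁* c-commands the anaphor but is outside its binding domain → cannot satisfy Principle A.
*Samir₂* c-commands the anaphor but is outside its binding domain → cannot satisfy Principle A.
*Diego₃* c-commands the anaphor but is outside its binding domain → cannot satisfy Principle A.
*Emil₄* c-commands the anaphor within its binding domain → licit binder.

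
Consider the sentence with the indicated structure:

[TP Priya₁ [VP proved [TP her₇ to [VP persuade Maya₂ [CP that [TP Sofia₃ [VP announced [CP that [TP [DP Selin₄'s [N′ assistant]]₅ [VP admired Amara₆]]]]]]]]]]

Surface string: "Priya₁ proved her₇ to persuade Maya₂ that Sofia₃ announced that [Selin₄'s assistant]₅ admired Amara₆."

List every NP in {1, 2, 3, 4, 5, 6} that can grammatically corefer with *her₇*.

*her* is a pronoun, so Principle B applies: it must be free in its binding domain.
Binding domain of *her₇*: the matrix TP, whose subject is Priya₁.
*Priya₁* c-commands the pronoun within its binding domain → coindexation would violate Principle B.
*Maya₂*: the pronoun c-commands this R-expression → coindexation would violate Principle C on *Maya₂*.
*Sofia₃*: the pronoun c-commands this R-expression → coindexation would violate Principle C on *Sofia₃*.
*Selin₄*: the pronoun c-commands this R-expression → coindexation would violate Principle C on *Selin₄*.
*[Selin₄'s assistant]₅*: the pronoun c-commands this R-expression → coindexation would violate Principle C on *[Selin₄'s assistant]₅*.
*Amara₆*: the pronoun c-commands this R-expression → coindexation would violate Principle C on *Amara₆*.

none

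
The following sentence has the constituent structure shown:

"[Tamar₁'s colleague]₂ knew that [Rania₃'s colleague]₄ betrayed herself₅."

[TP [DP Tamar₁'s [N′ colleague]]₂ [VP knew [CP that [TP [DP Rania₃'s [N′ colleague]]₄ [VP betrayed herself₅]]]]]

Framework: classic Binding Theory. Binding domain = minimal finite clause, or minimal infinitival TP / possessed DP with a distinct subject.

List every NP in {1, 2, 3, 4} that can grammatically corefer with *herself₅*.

*herself* is an anaphor, so Principle A applies: it must be bound in its binding domain.
Binding domain of *herself₅*: the embedded TP, whose subject is [Rania₃'s colleague]₄.
*Tamar₁* does not c-command the anaphor → cannot bind it.
*[Tamar₁'s colleague]₂* c-commands the anaphor but is outside its binding domain → cannot satisfy Principle A.
*Rania₃* does not c-command the anaphor → cannot bind it.
*[Rania₃'s colleague]₄* c-commands the anaphor within its binding domain → licit binder.

{4}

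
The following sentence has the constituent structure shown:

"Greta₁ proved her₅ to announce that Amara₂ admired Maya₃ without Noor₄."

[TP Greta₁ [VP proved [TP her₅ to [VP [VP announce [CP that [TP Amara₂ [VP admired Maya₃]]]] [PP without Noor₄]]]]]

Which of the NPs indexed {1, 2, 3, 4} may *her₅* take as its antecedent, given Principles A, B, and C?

*her* is a pronoun, so Principle B applies: it must be free in its binding domain.
Binding domain of *her₅*: the matrix TP, whose subject is Greta₁.
*Greta₁* c-commands the pronoun within its binding domain → coindexation would violate Principle B.
*Amara₂*: the pronoun c-commands this R-expression → coindexation would violate Principle C on *Amara₂*.
*Maya₃*: the pronoun c-commands this R-expression → coindexation would violate Principle C on *Maya₃*.
*Noor₄*: the pronoun c-commands this R-expression → coindexation would violate Principle C on *Noor₄*.

none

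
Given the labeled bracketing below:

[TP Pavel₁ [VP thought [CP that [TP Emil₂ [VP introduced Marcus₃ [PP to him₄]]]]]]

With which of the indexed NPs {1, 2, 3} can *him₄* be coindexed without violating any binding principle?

{1}

*him* is a pronoun, so Principle B applies: it must be free in its binding domain.
Binding domain of *him₄*: the embedded TP, whose subject is Emil₂.
*Pavel₁* c-commands the pronoun but from outside its binding domain, and is not c-commanded by it → coindexation permitted.
*Emil₂* c-commands the pronoun within its binding domain → coindexation would violate Principle B.
*Marcus₃* c-commands the pronoun within its binding domain → coindexation would violate Principle B.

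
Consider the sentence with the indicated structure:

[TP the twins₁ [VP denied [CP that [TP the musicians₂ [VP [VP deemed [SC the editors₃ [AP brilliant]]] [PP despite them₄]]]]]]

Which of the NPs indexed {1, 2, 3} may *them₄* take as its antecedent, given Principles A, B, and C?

*them* is a pronoun, so Principle B applies: it must be free in its binding domain.
Binding domain of *them₄*: the embedded TP, whose subject is the musicians₂.
*the twins₁* c-commands the pronoun but from outside its binding domain, and is not c-commanded by it → coindexation permitted.
*the musicians₂* c-commands the pronoun within its binding domain → coindexation would violate Principle B.
*the editors₃* and the pronoun do not c-command one another → neither Principle B nor Principle C is at stake; coindexation permitted.

{1, 3}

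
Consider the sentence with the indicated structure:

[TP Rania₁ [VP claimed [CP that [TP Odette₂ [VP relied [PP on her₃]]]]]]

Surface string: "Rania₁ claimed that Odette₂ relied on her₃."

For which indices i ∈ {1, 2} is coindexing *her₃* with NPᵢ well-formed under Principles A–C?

*her* is a pronoun, so Principle B applies: it must be free in its binding domain.
Binding domain of *her₃*: the embedded TP, whose subject is Odette₂.
*Rania₁* c-commands the pronoun but from outside its binding domain, and is not c-commanded by it → coindexation permitted.
*Odette₂* c-commands the pronoun within its binding domain → coindexation would violate Principle B.

{1}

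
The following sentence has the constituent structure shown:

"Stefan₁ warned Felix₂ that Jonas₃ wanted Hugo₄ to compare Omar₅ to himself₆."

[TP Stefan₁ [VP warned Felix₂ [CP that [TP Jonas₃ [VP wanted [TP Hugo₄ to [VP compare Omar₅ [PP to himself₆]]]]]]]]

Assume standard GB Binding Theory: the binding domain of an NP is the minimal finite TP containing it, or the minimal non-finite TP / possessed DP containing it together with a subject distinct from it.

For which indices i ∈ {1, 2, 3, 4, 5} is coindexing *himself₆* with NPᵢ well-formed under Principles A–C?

{4, 5}

*himself* is an anaphor, so Principle A applies: it must be bound in its binding domain.
Binding domain of *himself₆*: the embedded TP, whose subject is Hugo₄.
*Stefan₁* c-commands the anaphor but is outside its binding domain → cannot satisfy Principle A.
*Felix₂* c-commands the anaphor but is outside its binding domain → cannot satisfy Principle A.
*Jonas₃* c-commands the anaphor but is outside its binding domain → cannot satisfy Principle A.
*Hugo₄* c-commands the anaphor within its binding domain → licit binder.
*Omar₅* c-commands the anaphor within its binding domain → licit binder.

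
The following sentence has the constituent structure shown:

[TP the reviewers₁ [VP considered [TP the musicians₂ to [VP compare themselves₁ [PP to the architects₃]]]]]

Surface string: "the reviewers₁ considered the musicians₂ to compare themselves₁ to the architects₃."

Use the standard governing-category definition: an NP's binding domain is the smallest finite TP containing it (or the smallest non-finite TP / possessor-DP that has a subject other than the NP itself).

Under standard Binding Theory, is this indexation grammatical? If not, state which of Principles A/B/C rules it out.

The two coindexed NPs are *the reviewers₁* and *themselves₁*.
*themselves₁* is an anaphor. Principle A requires it to be bound within its binding domain — the embedded TP, whose subject is the musicians₂.
Within that domain it is c-commanded by *the musicians₂*, which does not share its index.
*the reviewers₁* does c-command the anaphor, but from outside its binding domain.
The anaphor is unbound in its domain → Principle A violation.

Principle A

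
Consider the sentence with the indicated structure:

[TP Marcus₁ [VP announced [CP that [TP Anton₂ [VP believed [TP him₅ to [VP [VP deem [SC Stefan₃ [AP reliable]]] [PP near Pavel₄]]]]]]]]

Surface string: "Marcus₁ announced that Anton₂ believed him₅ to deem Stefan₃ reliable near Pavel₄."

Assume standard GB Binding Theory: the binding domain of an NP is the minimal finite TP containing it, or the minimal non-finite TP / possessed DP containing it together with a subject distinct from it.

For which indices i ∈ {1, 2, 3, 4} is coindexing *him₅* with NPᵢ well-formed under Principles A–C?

{1}

*him* is a pronoun, so Principle B applies: it must be free in its binding domain.
Binding domain of *him₅*: the embedded TP, whose subject is Anton₂.
*Marcus₁* c-commands the pronoun but from outside its binding domain, and is not c-commanded by it → coindexation permitted.
*Anton₂* c-commands the pronoun within its binding domain → coindexation would violate Principle B.
*Stefan₃*: the pronoun c-commands this R-expression → coindexation would violate Principle C on *Stefan₃*.
*Pavel₄*: the pronoun c-commands this R-expression → coindexation would violate Principle C on *Pavel₄*.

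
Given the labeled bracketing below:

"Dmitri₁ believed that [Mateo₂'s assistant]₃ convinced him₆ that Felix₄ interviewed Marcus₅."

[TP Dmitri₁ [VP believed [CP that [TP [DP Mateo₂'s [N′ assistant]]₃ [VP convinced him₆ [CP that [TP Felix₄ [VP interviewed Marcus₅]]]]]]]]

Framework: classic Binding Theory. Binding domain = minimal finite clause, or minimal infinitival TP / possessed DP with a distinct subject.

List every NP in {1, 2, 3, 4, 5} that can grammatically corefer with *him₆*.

*him* is a pronoun, so Principle B applies: it must be free in its binding domain.
Binding domain of *him₆*: the embedded TP, whose subject is [Mateo₂'s assistant]₃.
*Dmitri₁* c-commands the pronoun but from outside its binding domain, and is not c-commanded by it → coindexation permitted.
*Mateo₂* and the pronoun do not c-command one another → neither Principle B nor Principle C is at stake; coindexation permitted.
*[Mateo₂'s assistant]₃* c-commands the pronoun within its binding domain → coindexation would violate Principle B.
*Felix₄*: the pronoun c-commands this R-expression → coindexation would violate Principle C on *Felix₄*.
*Marcus₅*: the pronoun c-commands this R-expression → coindexation would violate Principle C on *Marcus₅*.

{1, 2}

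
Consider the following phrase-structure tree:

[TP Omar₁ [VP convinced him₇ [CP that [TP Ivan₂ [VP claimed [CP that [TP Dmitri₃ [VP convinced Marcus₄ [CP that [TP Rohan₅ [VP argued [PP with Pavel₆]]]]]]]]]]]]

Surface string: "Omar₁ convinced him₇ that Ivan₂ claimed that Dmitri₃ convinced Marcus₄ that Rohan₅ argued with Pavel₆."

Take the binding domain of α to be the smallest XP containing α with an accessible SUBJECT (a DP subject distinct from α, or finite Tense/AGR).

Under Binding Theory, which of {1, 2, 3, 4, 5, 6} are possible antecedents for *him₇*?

none

*him* is a pronoun, so Principle B applies: it must be free in its binding domain.
Binding domain of *him₇*: the matrix TP, whose subject is Omar₁.
*Omar₁* c-commands the pronoun within its binding domain → coindexation would violate Principle B.
*Ivan₂*: the pronoun c-commands this R-expression → coindexation would violate Principle C on *Ivan₂*.
*Dmitri₃*: the pronoun c-commands this R-expression → coindexation would violate Principle C on *Dmitri₃*.
*Marcus₄*: the pronoun c-commands this R-expression → coindexation would violate Principle C on *Marcus₄*.
*Rohan₅*: the pronoun c-commands this R-expression → coindexation would violate Principle C on *Rohan₅*.
*Pavel₆*: the pronoun c-commands this R-expression → coindexation would violate Principle C on *Pavel₆*.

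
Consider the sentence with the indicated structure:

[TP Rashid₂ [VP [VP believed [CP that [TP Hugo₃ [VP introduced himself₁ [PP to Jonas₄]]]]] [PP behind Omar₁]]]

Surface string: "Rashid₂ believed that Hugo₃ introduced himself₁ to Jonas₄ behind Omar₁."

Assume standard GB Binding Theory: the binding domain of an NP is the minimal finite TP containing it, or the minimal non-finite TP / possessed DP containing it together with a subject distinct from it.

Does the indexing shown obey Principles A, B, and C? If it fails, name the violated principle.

Principle A

The two coindexed NPs are *Omar₁* and *himself₁*.
*himself₁* is an anaphor. Principle A requires it to be bound within its binding domain — the embedded TP, whose subject is Hugo₃.
Within that domain it is c-commanded by *Hugo₃*, which does not share its index.
*Omar₁* does not c-command the anaphor at all.
The anaphor is unbound in its domain → Principle A violation.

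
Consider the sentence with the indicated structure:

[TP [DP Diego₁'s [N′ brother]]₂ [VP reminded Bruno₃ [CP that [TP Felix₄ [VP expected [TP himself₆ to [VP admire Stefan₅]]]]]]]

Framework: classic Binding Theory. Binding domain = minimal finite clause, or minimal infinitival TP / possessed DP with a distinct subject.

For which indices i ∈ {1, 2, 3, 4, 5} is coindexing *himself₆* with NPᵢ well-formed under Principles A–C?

*himself* is an anaphor, so Principle A applies: it must be bound in its binding domain.
Binding domain of *himself₆*: the embedded TP, whose subject is Felix₄.
*Diego₁* does not c-command the anaphor → cannot bind it.
*[Diego₁'s brother]₂* c-commands the anaphor but is outside its binding domain → cannot satisfy Principle A.
*Bruno₃* c-commands the anaphor but is outside its binding domain → cannot satisfy Principle A.
*Felix₄* c-commands the anaphor within its binding domain → licit binder.
*Stefan₅* does not c-command the anaphor → cannot bind it.

{4}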